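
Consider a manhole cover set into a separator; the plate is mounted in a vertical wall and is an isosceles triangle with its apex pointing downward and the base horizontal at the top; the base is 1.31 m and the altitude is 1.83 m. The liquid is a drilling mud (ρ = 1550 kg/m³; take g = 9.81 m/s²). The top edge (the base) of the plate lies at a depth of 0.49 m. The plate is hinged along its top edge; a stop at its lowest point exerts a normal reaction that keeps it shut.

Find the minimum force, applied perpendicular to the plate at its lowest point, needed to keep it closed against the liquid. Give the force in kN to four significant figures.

γ = ρg = 1550 × 9.81 / 1000 = 15.2055 kN/m³.
With the apex down, the centroid sits h/3 = 1.83/3 = 0.61 m below the base (the top edge), so the centroid depth is h_c = 0.49 + 0.61 = 1.1 m.
A = ½ × 1.31 × 1.83 = 1.19865 m².
Resultant F = γ·h_c·A = 15.2055 × 1.1 × 1.19865 = 20.0487 kN.
I_c = b·h³/36 = 1.31 × 1.83³/36 = 0.223009 m⁴.
Centre of pressure: y_p = y_c + I_c/(y_c·A) = 1.1 + 0.223009/(1.1 × 1.19865) = 1.1 + 0.169136 = 1.26914 m along the plane.
The resultant acts 0.61 + 0.169136 = 0.779136 m (along the plate) below the hinge at the top edge, so the moment about the hinge is M = F × 0.779136 = 20.0487 × 0.779136 = 15.6207 kN·m.
A normal force at the bottom, 1.83 m from the hinge, must supply this moment: P = 15.6207/1.83 = 8.5359 kN.

P ≈ 8.536 kN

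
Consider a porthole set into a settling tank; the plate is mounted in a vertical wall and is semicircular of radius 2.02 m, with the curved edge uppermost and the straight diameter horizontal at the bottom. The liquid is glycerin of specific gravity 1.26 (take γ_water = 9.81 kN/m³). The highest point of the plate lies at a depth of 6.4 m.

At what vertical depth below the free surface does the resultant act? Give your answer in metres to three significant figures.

γ = 1.26 × 9.81 = 12.3606 kN/m³.
The centroid lies 4r/(3π) = 0.857315 m above the diameter, so r − 4r/(3π) = 2.02 − 0.857315 = 1.16268 m below the topmost point, so the centroid depth is h_c = 6.4 + 1.16268 = 7.56268 m.
A = πr²/2 = π × 2.02²/2 = 6.40948 m².
Resultant F = γ·h_c·A = 12.3606 × 7.56268 × 6.40948 = 599.153 kN.
I_c = (π/8 − 8/(9π))·r⁴ = 0.109757 × 2.02⁴ = 1.82742 m⁴.
Centre of pressure: y_p = y_c + I_c/(y_c·A) = 7.56268 + 1.82742/(7.56268 × 6.40948) = 7.56268 + 0.0376999 = 7.60038 m along the plane.

h_p = 7.60 m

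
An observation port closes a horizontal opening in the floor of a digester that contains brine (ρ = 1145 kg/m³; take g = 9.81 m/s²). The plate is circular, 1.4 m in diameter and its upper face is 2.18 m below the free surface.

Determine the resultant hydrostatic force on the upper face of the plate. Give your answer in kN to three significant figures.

γ = ρg = 1145 × 9.81 / 1000 = 11.23245 kN/m³.
The plate is horizontal, so pressure is uniform at p = γ·h = 11.23245 × 2.18 = 24.4867 kN/m².
A = π(0.7)² = 1.53938 m².
F = p·A = 24.4867 × 1.53938 = 37.6943 kN.

F ≈ 37.7 kN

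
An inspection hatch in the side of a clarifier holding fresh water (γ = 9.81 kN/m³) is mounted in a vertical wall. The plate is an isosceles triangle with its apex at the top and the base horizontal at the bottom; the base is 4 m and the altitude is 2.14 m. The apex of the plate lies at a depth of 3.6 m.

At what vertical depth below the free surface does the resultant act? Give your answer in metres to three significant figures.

γ = 9.81 kN/m³.
With the apex up, the centroid sits 2h/3 = 2 × 2.14/3 = 1.42667 m below the apex, so the centroid depth is h_c = 3.6 + 1.42667 = 5.02667 m.
A = ½ × 4 × 2.14 = 4.28 m².
Resultant F = γ·h_c·A = 9.81 × 5.02667 × 4.28 = 211.054 kN.
I_c = b·h³/36 = 4 × 2.14³/36 = 1.08893 m⁴.
Centre of pressure: y_p = y_c + I_c/(y_c·A) = 5.02667 + 1.08893/(5.02667 × 4.28) = 5.02667 + 0.0506146 = 5.07728 m along the plane.

h_p = 5.08 m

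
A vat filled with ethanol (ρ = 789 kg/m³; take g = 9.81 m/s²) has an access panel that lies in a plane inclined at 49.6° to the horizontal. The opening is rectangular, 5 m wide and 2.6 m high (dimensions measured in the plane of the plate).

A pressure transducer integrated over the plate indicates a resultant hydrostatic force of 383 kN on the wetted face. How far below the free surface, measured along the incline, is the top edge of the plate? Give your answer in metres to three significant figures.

y_top ≈ 3.70 m

γ = ρg = 789 × 9.81 / 1000 = 7.74009 kN/m³.
A = 5 × 2.6 = 13 m².
From F = γ·h_c·A, the centroid depth is h_c = 383/(7.74009 × 13) = 3.80636 m.
Let θ = 49.6° be the plate's angle to the horizontal; measure y along the incline from where the plane meets the free surface. Vertical depth h = y·sinθ with sinθ = 0.761538.
Along the incline, y_c = h_c/sinθ = 3.80636/0.761538 = 4.99825 m.
The centroid lies 2.6/2 = 1.3 m below the top edge, so the top edge sits at y_top = 4.99825 − 1.3 = 3.69825 m along the incline.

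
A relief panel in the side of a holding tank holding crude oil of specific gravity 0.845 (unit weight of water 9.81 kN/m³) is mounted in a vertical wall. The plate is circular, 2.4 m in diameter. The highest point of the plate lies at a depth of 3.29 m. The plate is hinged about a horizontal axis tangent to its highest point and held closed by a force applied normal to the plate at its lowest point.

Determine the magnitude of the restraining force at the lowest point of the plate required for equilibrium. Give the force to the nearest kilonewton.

γ = 0.845 × 9.81 = 8.28945 kN/m³.
The centroid is at the centre, 1.2 m below the top of the plate, so the centroid depth is h_c = 3.29 + 1.2 = 4.49 m.
A = π(1.2)² = 4.52389 m².
Resultant F = γ·h_c·A = 8.28945 × 4.49 × 4.52389 = 168.378 kN.
I_c = πr⁴/4 = π × 1.2⁴/4 = 1.6286 m⁴.
Centre of pressure: y_p = y_c + I_c/(y_c·A) = 4.49 + 1.6286/(4.49 × 4.52389) = 4.49 + 0.0801782 = 4.57018 m along the plane.
The resultant acts 1.2 + 0.0801782 = 1.28018 m (along the plate) below the hinge at the top edge, so the moment about the hinge is M = F × 1.28018 = 168.378 × 1.28018 = 215.554 kN·m.
A normal force at the bottom, 2.4 m from the hinge, must supply this moment: P = 215.554/2.4 = 89.8142 kN.

P ≈ 90 kN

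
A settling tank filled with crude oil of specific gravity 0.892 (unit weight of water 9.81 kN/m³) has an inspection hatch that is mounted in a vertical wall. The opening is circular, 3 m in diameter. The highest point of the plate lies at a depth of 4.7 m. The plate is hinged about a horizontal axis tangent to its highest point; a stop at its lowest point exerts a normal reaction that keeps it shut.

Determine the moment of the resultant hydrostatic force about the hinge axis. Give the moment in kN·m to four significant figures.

M ≈ 610.0 kN·m

γ = 0.892 × 9.81 = 8.75052 kN/m³.
The centroid is at the centre, 1.5 m below the top of the plate, so the centroid depth is h_c = 4.7 + 1.5 = 6.2 m.
A = π(1.5)² = 7.06858 m².
Resultant F = γ·h_c·A = 8.75052 × 6.2 × 7.06858 = 383.493 kN.
I_c = πr⁴/4 = π × 1.5⁴/4 = 3.97608 m⁴.
Centre of pressure: y_p = y_c + I_c/(y_c·A) = 6.2 + 3.97608/(6.2 × 7.06858) = 6.2 + 0.0907259 = 6.29073 m along the plane.
The resultant acts 1.5 + 0.0907259 = 1.59073 m (along the plate) below the hinge at the top edge, so the moment about the hinge is M = F × 1.59073 = 383.493 × 1.59073 = 610.034 kN·m.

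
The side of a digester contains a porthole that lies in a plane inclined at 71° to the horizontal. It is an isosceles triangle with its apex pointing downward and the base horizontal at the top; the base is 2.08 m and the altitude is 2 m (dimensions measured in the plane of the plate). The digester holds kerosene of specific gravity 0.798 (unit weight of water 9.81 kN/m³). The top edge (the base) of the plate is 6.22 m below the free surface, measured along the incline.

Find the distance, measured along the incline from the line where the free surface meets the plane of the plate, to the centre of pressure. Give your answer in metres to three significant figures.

γ = 0.798 × 9.81 = 7.82838 kN/m³.
Let θ = 71° be the plate's angle to the horizontal; measure y along the incline from where the plane meets the free surface. Vertical depth h = y·sinθ with sinθ = 0.945519.
With the apex down, the centroid sits h/3 = 2/3 = 0.666667 m below the base (the top edge), so y_c = 6.22 + 0.666667 = 6.88667 m and h_c = 6.88667 × 0.945519 = 6.51148 m.
A = ½ × 2.08 × 2 = 2.08 m².
Resultant F = γ·h_c·A = 7.82838 × 6.51148 × 2.08 = 106.027 kN.
I_c = b·h³/36 = 2.08 × 2³/36 = 0.462222 m⁴.
Centre of pressure: y_p = y_c + I_c/(y_c·A) = 6.88667 + 0.462222/(6.88667 × 2.08) = 6.88667 + 0.0322684 = 6.91894 m along the plane.

y_p = 6.92 m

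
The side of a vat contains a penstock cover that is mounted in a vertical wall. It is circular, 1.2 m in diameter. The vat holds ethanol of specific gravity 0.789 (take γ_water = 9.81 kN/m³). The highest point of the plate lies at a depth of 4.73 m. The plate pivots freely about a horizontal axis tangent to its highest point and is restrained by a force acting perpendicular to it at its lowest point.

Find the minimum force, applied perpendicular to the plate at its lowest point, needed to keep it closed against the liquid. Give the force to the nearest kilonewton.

P ≈ 24 kN

γ = 0.789 × 9.81 = 7.74009 kN/m³.
The centroid is at the centre, 0.6 m below the top of the plate, so the centroid depth is h_c = 4.73 + 0.6 = 5.33 m.
A = π(0.6)² = 1.13097 m².
Resultant F = γ·h_c·A = 7.74009 × 5.33 × 1.13097 = 46.6578 kN.
I_c = πr⁴/4 = π × 0.6⁴/4 = 0.101788 m⁴.
Centre of pressure: y_p = y_c + I_c/(y_c·A) = 5.33 + 0.101788/(5.33 × 1.13097) = 5.33 + 0.0168857 = 5.34689 m along the plane.
The resultant acts 0.6 + 0.0168857 = 0.616886 m (along the plate) below the hinge at the top edge, so the moment about the hinge is M = F × 0.616886 = 46.6578 × 0.616886 = 28.7825 kN·m.
A normal force at the bottom, 1.2 m from the hinge, must supply this moment: P = 28.7825/1.2 = 23.9854 kN.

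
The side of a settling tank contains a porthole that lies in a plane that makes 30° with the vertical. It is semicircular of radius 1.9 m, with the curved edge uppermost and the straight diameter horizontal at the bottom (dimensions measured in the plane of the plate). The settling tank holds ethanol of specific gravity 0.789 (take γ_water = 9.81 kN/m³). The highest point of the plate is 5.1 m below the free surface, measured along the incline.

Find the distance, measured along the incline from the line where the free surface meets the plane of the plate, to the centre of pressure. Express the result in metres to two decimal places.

γ = 0.789 × 9.81 = 7.74009 kN/m³.
The plate makes 30° with the vertical, i.e. θ = 90° − 30° = 60° to the horizontal. Measuring y along the incline from the free-surface line, vertical depth h = y·sinθ with sinθ = 0.866025.
The centroid lies 4r/(3π) = 0.806385 m above the diameter, so r − 4r/(3π) = 1.9 − 0.806385 = 1.09361 m below the topmost point, so y_c = 5.1 + 1.09361 = 6.19361 m and h_c = 6.19361 × 0.866025 = 5.36382 m.
A = πr²/2 = π × 1.9²/2 = 5.67057 m².
Resultant F = γ·h_c·A = 7.74009 × 5.36382 × 5.67057 = 235.422 kN.
I_c = (π/8 − 8/(9π))·r⁴ = 0.109757 × 1.9⁴ = 1.43036 m⁴.
Centre of pressure: y_p = y_c + I_c/(y_c·A) = 6.19361 + 1.43036/(6.19361 × 5.67057) = 6.19361 + 0.0407263 = 6.23434 m along the plane.

y_p = 6.23 m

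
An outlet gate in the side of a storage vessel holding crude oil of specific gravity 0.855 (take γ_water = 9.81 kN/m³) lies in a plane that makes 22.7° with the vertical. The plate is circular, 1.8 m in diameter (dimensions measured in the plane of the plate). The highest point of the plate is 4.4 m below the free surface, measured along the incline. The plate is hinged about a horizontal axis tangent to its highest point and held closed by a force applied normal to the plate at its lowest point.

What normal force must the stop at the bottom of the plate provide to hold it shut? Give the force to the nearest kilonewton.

P ≈ 54 kN

γ = 0.855 × 9.81 = 8.38755 kN/m³.
The plate makes 22.7° with the vertical, i.e. θ = 90° − 22.7° = 67.3° to the horizontal. Measuring y along the incline from the free-surface line, vertical depth h = y·sinθ with sinθ = 0.922538.
The centroid is at the centre, 0.9 m below the top of the plate, so y_c = 4.4 + 0.9 = 5.3 m and h_c = 5.3 × 0.922538 = 4.88945 m.
A = π(0.9)² = 2.54469 m².
Resultant F = γ·h_c·A = 8.38755 × 4.88945 × 2.54469 = 104.359 kN.
I_c = πr⁴/4 = π × 0.9⁴/4 = 0.5153 m⁴.
Centre of pressure: y_p = y_c + I_c/(y_c·A) = 5.3 + 0.5153/(5.3 × 2.54469) = 5.3 + 0.0382076 = 5.33821 m along the plane.
The resultant acts 0.9 + 0.0382076 = 0.938208 m (along the plate) below the hinge at the top edge, so the moment about the hinge is M = F × 0.938208 = 104.359 × 0.938208 = 97.9104 kN·m.
A normal force at the bottom, 1.8 m from the hinge, must supply this moment: P = 97.9104/1.8 = 54.3947 kN.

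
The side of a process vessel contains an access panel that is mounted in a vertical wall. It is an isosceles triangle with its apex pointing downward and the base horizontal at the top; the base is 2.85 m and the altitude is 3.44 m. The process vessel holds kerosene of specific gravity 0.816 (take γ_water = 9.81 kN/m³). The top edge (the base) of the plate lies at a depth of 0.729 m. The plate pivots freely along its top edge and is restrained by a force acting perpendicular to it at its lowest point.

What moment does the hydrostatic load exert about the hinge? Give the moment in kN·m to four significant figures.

M ≈ 110.2 kN·m

γ = 0.816 × 9.81 = 8.00496 kN/m³.
With the apex down, the centroid sits h/3 = 3.44/3 = 1.14667 m below the base (the top edge), so the centroid depth is h_c = 0.729 + 1.14667 = 1.87567 m.
A = ½ × 2.85 × 3.44 = 4.902 m².
Resultant F = γ·h_c·A = 8.00496 × 1.87567 × 4.902 = 73.6019 kN.
I_c = b·h³/36 = 2.85 × 3.44³/36 = 3.22268 m⁴.
Centre of pressure: y_p = y_c + I_c/(y_c·A) = 1.87567 + 3.22268/(1.87567 × 4.902) = 1.87567 + 0.3505 = 2.22617 m along the plane.
The resultant acts 1.14667 + 0.3505 = 1.49717 m (along the plate) below the hinge at the top edge, so the moment about the hinge is M = F × 1.49717 = 73.6019 × 1.49717 = 110.195 kN·m.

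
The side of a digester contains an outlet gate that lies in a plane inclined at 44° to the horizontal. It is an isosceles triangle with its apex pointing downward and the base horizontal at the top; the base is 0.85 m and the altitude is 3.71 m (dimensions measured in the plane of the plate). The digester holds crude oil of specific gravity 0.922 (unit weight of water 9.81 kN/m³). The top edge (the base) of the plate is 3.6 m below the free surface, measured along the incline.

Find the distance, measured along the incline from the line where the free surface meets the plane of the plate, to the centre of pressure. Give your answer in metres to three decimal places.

γ = 0.922 × 9.81 = 9.04482 kN/m³.
Let θ = 44° be the plate's angle to the horizontal; measure y along the incline from where the plane meets the free surface. Vertical depth h = y·sinθ with sinθ = 0.694658.
With the apex down, the centroid sits h/3 = 3.71/3 = 1.23667 m below the base (the top edge), so y_c = 3.6 + 1.23667 = 4.83667 m and h_c = 4.83667 × 0.694658 = 3.35983 m.
A = ½ × 0.85 × 3.71 = 1.57675 m².
Resultant F = γ·h_c·A = 9.04482 × 3.35983 × 1.57675 = 47.9159 kN.
I_c = b·h³/36 = 0.85 × 3.71³/36 = 1.2057 m⁴.
Centre of pressure: y_p = y_c + I_c/(y_c·A) = 4.83667 + 1.2057/(4.83667 × 1.57675) = 4.83667 + 0.158099 = 4.99477 m along the plane.

y_p = 4.995 m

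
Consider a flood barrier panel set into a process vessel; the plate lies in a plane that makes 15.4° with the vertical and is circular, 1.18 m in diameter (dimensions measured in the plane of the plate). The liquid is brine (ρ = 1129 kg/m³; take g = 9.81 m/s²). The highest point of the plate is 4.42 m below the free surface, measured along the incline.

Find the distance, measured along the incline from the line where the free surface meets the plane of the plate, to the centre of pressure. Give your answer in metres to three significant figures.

y_p = 5.03 m

γ = ρg = 1129 × 9.81 / 1000 = 11.07549 kN/m³.
The plate makes 15.4° with the vertical, i.e. θ = 90° − 15.4° = 74.6° to the horizontal. Measuring y along the incline from the free-surface line, vertical depth h = y·sinθ with sinθ = 0.964095.
The centroid is at the centre, 0.59 m below the top of the plate, so y_c = 4.42 + 0.59 = 5.01 m and h_c = 5.01 × 0.964095 = 4.83012 m.
A = π(0.59)² = 1.09359 m².
Resultant F = γ·h_c·A = 11.07549 × 4.83012 × 1.09359 = 58.5026 kN.
I_c = πr⁴/4 = π × 0.59⁴/4 = 0.0951695 m⁴.
Centre of pressure: y_p = y_c + I_c/(y_c·A) = 5.01 + 0.0951695/(5.01 × 1.09359) = 5.01 + 0.0173702 = 5.02737 m along the plane.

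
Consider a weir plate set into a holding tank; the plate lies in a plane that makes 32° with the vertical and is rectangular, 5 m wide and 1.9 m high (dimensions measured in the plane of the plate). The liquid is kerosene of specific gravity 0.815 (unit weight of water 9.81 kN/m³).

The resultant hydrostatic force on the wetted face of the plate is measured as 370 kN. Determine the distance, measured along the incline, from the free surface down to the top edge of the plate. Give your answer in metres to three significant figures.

y_top ≈ 4.79 m

γ = 0.815 × 9.81 = 7.99515 kN/m³.
A = 5 × 1.9 = 9.5 m².
From F = γ·h_c·A, the centroid depth is h_c = 370/(7.99515 × 9.5) = 4.87137 m.
The plate makes 32° with the vertical, i.e. θ = 90° − 32° = 58° to the horizontal. Measuring y along the incline from the free-surface line, vertical depth h = y·sinθ with sinθ = 0.848048.
Along the incline, y_c = h_c/sinθ = 4.87137/0.848048 = 5.74421 m.
The centroid lies 1.9/2 = 0.95 m below the top edge, so the top edge sits at y_top = 5.74421 − 0.95 = 4.79421 m along the incline.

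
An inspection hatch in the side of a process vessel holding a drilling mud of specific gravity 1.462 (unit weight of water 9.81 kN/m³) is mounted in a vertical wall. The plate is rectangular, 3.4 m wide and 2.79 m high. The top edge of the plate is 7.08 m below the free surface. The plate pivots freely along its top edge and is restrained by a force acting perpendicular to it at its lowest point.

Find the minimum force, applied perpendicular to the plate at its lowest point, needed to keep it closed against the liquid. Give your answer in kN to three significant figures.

γ = 1.462 × 9.81 = 14.34222 kN/m³.
The centroid lies 2.79/2 = 1.395 m below the top edge, so the centroid depth is h_c = 7.08 + 1.395 = 8.475 m.
A = 3.4 × 2.79 = 9.486 m².
Resultant F = γ·h_c·A = 14.34222 × 8.475 × 9.486 = 1153.03 kN.
I_c = b·h³/12 = 3.4 × 2.79³/12 = 6.15333 m⁴.
Centre of pressure: y_p = y_c + I_c/(y_c·A) = 8.475 + 6.15333/(8.475 × 9.486) = 8.475 + 0.0765398 = 8.55154 m along the plane.
The resultant acts 1.395 + 0.0765398 = 1.47154 m (along the plate) below the hinge at the top edge, so the moment about the hinge is M = F × 1.47154 = 1153.03 × 1.47154 = 1696.73 kN·m.
A normal force at the bottom, 2.79 m from the hinge, must supply this moment: P = 1696.73/2.79 = 608.147 kN.

P ≈ 608 kN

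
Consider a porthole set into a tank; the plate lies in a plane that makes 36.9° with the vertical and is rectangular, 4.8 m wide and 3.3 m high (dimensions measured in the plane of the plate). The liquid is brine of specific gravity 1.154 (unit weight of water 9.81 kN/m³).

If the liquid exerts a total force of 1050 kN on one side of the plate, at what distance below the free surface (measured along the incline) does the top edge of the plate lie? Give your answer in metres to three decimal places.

γ = 1.154 × 9.81 = 11.32074 kN/m³.
A = 4.8 × 3.3 = 15.84 m².
From F = γ·h_c·A, the centroid depth is h_c = 1050/(11.32074 × 15.84) = 5.85544 m.
The plate makes 36.9° with the vertical, i.e. θ = 90° − 36.9° = 53.1° to the horizontal. Measuring y along the incline from the free-surface line, vertical depth h = y·sinθ with sinθ = 0.799685.
Along the incline, y_c = h_c/sinθ = 5.85544/0.799685 = 7.32218 m.
The centroid lies 3.3/2 = 1.65 m below the top edge, so the top edge sits at y_top = 7.32218 − 1.65 = 5.67218 m along the incline.

y_top ≈ 5.672 m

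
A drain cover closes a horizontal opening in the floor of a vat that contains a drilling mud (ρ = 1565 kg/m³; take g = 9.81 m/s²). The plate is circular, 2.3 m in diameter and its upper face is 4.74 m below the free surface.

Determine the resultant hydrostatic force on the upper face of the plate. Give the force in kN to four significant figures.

F ≈ 302.3 kN

γ = ρg = 1565 × 9.81 / 1000 = 15.35265 kN/m³.
The plate is horizontal, so pressure is uniform at p = γ·h = 15.35265 × 4.74 = 72.7716 kN/m².
A = π(1.15)² = 4.15476 m².
F = p·A = 72.7716 × 4.15476 = 302.349 kN.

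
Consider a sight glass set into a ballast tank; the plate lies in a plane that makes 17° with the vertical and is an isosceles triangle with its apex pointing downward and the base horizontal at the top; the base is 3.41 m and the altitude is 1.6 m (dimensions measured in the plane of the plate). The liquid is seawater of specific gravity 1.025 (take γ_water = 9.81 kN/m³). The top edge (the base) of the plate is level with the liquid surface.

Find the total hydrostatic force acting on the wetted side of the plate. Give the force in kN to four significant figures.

F ≈ 13.99 kN

γ = 1.025 × 9.81 = 10.05525 kN/m³.
The plate makes 17° with the vertical, i.e. θ = 90° − 17° = 73° to the horizontal. Measuring y along the incline from the free-surface line, vertical depth h = y·sinθ with sinθ = 0.956305.
With the apex down, the centroid sits h/3 = 1.6/3 = 0.533333 m below the base (the top edge), so y_c = 0.533333 m and h_c = 0.533333 × 0.956305 = 0.510029 m.
A = ½ × 3.41 × 1.6 = 2.728 m².
Resultant F = γ·h_c·A = 10.05525 × 0.510029 × 2.728 = 13.9905 kN.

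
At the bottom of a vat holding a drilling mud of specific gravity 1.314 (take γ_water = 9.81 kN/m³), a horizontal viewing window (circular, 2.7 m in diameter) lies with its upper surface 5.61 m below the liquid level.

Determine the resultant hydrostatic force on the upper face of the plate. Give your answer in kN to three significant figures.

γ = 1.314 × 9.81 = 12.89034 kN/m³.
The plate is horizontal, so pressure is uniform at p = γ·h = 12.89034 × 5.61 = 72.3148 kN/m².
A = π(1.35)² = 5.72555 m².
F = p·A = 72.3148 × 5.72555 = 414.042 kN.

F ≈ 414 kN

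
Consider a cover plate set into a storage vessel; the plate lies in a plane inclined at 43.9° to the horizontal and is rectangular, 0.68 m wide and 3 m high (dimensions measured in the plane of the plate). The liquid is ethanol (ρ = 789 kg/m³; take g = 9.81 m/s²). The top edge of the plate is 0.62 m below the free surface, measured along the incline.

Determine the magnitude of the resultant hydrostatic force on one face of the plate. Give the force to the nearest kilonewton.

F ≈ 23 kN

γ = ρg = 789 × 9.81 / 1000 = 7.74009 kN/m³.
Let θ = 43.9° be the plate's angle to the horizontal; measure y along the incline from where the plane meets the free surface. Vertical depth h = y·sinθ with sinθ = 0.693402.
The centroid lies 3/2 = 1.5 m below the top edge, so y_c = 0.62 + 1.5 = 2.12 m and h_c = 2.12 × 0.693402 = 1.47001 m.
A = 0.68 × 3 = 2.04 m².
Resultant F = γ·h_c·A = 7.74009 × 1.47001 × 2.04 = 23.2111 kN.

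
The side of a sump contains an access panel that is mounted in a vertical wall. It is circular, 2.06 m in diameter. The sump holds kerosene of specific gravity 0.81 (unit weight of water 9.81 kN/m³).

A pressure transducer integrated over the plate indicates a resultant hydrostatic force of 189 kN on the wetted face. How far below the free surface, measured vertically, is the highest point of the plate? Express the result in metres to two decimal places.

γ = 0.81 × 9.81 = 7.9461 kN/m³.
A = π(1.03)² = 3.33292 m².
From F = γ·h_c·A, the centroid depth is h_c = 189/(7.9461 × 3.33292) = 7.13646 m.
The centroid is at the centre, 1.03 m below the top of the plate, so the highest point sits at h_top = 7.13646 − 1.03 = 6.10646 m below the surface.

d_top ≈ 6.11 m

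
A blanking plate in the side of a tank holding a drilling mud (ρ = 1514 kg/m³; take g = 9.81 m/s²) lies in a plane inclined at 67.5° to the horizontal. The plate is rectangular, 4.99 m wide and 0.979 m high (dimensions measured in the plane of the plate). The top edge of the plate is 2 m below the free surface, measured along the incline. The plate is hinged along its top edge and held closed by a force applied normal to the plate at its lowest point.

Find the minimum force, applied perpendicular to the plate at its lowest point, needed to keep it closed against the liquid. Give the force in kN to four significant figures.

P ≈ 88.91 kN

γ = ρg = 1514 × 9.81 / 1000 = 14.85234 kN/m³.
Let θ = 67.5° be the plate's angle to the horizontal; measure y along the incline from where the plane meets the free surface. Vertical depth h = y·sinθ with sinθ = 0.923880.
The centroid lies 0.979/2 = 0.4895 m below the top edge, so y_c = 2 + 0.4895 = 2.4895 m and h_c = 2.4895 × 0.923880 = 2.3 m.
A = 4.99 × 0.979 = 4.88521 m².
Resultant F = γ·h_c·A = 14.85234 × 2.3 × 4.88521 = 166.881 kN.
I_c = b·h³/12 = 4.99 × 0.979³/12 = 0.390182 m⁴.
Centre of pressure: y_p = y_c + I_c/(y_c·A) = 2.4895 + 0.390182/(2.4895 × 4.88521) = 2.4895 + 0.0320828 = 2.52158 m along the plane.
The resultant acts 0.4895 + 0.0320828 = 0.521583 m (along the plate) below the hinge at the top edge, so the moment about the hinge is M = F × 0.521583 = 166.881 × 0.521583 = 87.0423 kN·m.
A normal force at the bottom, 0.979 m from the hinge, must supply this moment: P = 87.0423/0.979 = 88.9094 kN.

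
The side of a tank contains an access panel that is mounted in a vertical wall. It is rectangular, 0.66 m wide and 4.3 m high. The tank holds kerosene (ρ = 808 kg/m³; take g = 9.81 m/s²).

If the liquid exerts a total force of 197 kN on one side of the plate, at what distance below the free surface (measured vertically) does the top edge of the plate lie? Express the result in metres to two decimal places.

d_top ≈ 6.61 m

γ = ρg = 808 × 9.81 / 1000 = 7.92648 kN/m³.
A = 0.66 × 4.3 = 2.838 m².
From F = γ·h_c·A, the centroid depth is h_c = 197/(7.92648 × 2.838) = 8.75737 m.
The centroid lies 4.3/2 = 2.15 m below the top edge, so the top edge sits at h_top = 8.75737 − 2.15 = 6.60737 m below the surface.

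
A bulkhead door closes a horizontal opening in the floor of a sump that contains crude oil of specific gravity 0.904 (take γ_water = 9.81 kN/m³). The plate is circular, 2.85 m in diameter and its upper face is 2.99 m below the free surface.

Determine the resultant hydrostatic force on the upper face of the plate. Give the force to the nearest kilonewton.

γ = 0.904 × 9.81 = 8.86824 kN/m³.
The plate is horizontal, so pressure is uniform at p = γ·h = 8.86824 × 2.99 = 26.516 kN/m².
A = π(1.425)² = 6.3794 m².
F = p·A = 26.516 × 6.3794 = 169.156 kN.

F ≈ 169 kN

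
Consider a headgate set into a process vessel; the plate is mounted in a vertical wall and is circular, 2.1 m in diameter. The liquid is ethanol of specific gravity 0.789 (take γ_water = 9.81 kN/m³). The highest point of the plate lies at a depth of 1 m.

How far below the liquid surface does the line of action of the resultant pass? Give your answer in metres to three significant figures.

γ = 0.789 × 9.81 = 7.74009 kN/m³.
The centroid is at the centre, 1.05 m below the top of the plate, so the centroid depth is h_c = 1 + 1.05 = 2.05 m.
A = π(1.05)² = 3.46361 m².
Resultant F = γ·h_c·A = 7.74009 × 2.05 × 3.46361 = 54.9577 kN.
I_c = πr⁴/4 = π × 1.05⁴/4 = 0.954656 m⁴.
Centre of pressure: y_p = y_c + I_c/(y_c·A) = 2.05 + 0.954656/(2.05 × 3.46361) = 2.05 + 0.134451 = 2.18445 m along the plane.

h_p = 2.18 m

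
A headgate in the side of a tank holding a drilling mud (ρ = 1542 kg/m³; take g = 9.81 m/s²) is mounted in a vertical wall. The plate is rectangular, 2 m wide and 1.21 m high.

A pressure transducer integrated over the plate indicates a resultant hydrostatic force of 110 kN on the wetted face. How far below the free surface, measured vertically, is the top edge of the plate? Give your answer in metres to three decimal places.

d_top ≈ 2.400 m

γ = ρg = 1542 × 9.81 / 1000 = 15.12702 kN/m³.
A = 2 × 1.21 = 2.42 m².
From F = γ·h_c·A, the centroid depth is h_c = 110/(15.12702 × 2.42) = 3.00486 m.
The centroid lies 1.21/2 = 0.605 m below the top edge, so the top edge sits at h_top = 3.00486 − 0.605 = 2.39986 m below the surface.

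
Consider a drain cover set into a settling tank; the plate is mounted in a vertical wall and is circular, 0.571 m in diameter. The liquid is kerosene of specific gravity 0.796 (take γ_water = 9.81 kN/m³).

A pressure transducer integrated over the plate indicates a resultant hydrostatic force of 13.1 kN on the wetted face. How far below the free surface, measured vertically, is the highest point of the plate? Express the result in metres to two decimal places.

γ = 0.796 × 9.81 = 7.80876 kN/m³.
A = π(0.2855)² = 0.256072 m².
From F = γ·h_c·A, the centroid depth is h_c = 13.1/(7.80876 × 0.256072) = 6.55129 m.
The centroid is at the centre, 0.2855 m below the top of the plate, so the highest point sits at h_top = 6.55129 − 0.2855 = 6.26579 m below the surface.

d_top ≈ 6.27 m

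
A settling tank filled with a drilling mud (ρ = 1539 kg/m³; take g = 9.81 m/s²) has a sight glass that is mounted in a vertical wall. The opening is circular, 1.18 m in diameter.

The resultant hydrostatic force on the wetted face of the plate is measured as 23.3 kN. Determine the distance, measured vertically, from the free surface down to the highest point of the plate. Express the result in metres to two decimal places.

d_top ≈ 0.82 m

γ = ρg = 1539 × 9.81 / 1000 = 15.09759 kN/m³.
A = π(0.59)² = 1.09359 m².
From F = γ·h_c·A, the centroid depth is h_c = 23.3/(15.09759 × 1.09359) = 1.41122 m.
The centroid is at the centre, 0.59 m below the top of the plate, so the highest point sits at h_top = 1.41122 − 0.59 = 0.82122 m below the surface.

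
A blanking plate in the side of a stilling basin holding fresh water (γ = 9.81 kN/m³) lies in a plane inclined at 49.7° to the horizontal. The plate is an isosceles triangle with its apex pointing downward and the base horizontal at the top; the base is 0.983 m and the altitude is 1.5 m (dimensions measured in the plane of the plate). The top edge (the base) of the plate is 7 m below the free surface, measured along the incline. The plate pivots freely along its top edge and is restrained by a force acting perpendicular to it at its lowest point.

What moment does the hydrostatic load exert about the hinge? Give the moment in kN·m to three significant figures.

γ = 9.81 kN/m³.
Let θ = 49.7° be the plate's angle to the horizontal; measure y along the incline from where the plane meets the free surface. Vertical depth h = y·sinθ with sinθ = 0.762668.
With the apex down, the centroid sits h/3 = 1.5/3 = 0.5 m below the base (the top edge), so y_c = 7 + 0.5 = 7.5 m and h_c = 7.5 × 0.762668 = 5.72001 m.
A = ½ × 0.983 × 1.5 = 0.73725 m².
Resultant F = γ·h_c·A = 9.81 × 5.72001 × 0.73725 = 41.3695 kN.
I_c = b·h³/36 = 0.983 × 1.5³/36 = 0.0921562 m⁴.
Centre of pressure: y_p = y_c + I_c/(y_c·A) = 7.5 + 0.0921562/(7.5 × 0.73725) = 7.5 + 0.0166667 = 7.51667 m along the plane.
The resultant acts 0.5 + 0.0166667 = 0.516667 m (along the plate) below the hinge at the top edge, so the moment about the hinge is M = F × 0.516667 = 41.3695 × 0.516667 = 21.3743 kN·m.

M ≈ 21.4 kN·m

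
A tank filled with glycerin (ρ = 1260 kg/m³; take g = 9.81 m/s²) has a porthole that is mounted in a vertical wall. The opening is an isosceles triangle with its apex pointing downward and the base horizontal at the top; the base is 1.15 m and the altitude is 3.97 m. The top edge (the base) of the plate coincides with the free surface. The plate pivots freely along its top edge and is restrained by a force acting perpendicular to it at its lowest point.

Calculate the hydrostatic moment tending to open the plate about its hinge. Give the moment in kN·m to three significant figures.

γ = ρg = 1260 × 9.81 / 1000 = 12.3606 kN/m³.
With the apex down, the centroid sits h/3 = 3.97/3 = 1.32333 m below the base (the top edge), so the centroid depth is h_c = 1.32333 m.
A = ½ × 1.15 × 3.97 = 2.28275 m².
Resultant F = γ·h_c·A = 12.3606 × 1.32333 × 2.28275 = 37.3393 kN.
I_c = b·h³/36 = 1.15 × 3.97³/36 = 1.99879 m⁴.
Centre of pressure: y_p = y_c + I_c/(y_c·A) = 1.32333 + 1.99879/(1.32333 × 2.28275) = 1.32333 + 0.661669 = 1.985 m along the plane.
The resultant acts 1.32333 + 0.661669 = 1.985 m (along the plate) below the hinge at the top edge, so the moment about the hinge is M = F × 1.985 = 37.3393 × 1.985 = 74.1185 kN·m.

M ≈ 74.1 kN·m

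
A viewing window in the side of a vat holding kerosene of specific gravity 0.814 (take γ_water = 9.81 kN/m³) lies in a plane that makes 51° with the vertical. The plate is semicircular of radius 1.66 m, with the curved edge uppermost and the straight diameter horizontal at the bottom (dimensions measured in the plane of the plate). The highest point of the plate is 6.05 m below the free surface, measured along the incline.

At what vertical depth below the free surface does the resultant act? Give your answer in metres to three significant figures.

γ = 0.814 × 9.81 = 7.98534 kN/m³.
The plate makes 51° with the vertical, i.e. θ = 90° − 51° = 39° to the horizontal. Measuring y along the incline from the free-surface line, vertical depth h = y·sinθ with sinθ = 0.629320.
The centroid lies 4r/(3π) = 0.704526 m above the diameter, so r − 4r/(3π) = 1.66 − 0.704526 = 0.955474 m below the topmost point, so y_c = 6.05 + 0.955474 = 7.00547 m and h_c = 7.00547 × 0.629320 = 4.40868 m.
A = πr²/2 = π × 1.66²/2 = 4.32849 m².
Resultant F = γ·h_c·A = 7.98534 × 4.40868 × 4.32849 = 152.384 kN.
I_c = (π/8 − 8/(9π))·r⁴ = 0.109757 × 1.66⁴ = 0.833421 m⁴.
Centre of pressure: y_p = y_c + I_c/(y_c·A) = 7.00547 + 0.833421/(7.00547 × 4.32849) = 7.00547 + 0.0274847 = 7.03295 m along the plane.
Vertically, h_p = y_p·sinθ = 7.03295 × 0.629320 = 4.42598 m.

h_p = 4.43 m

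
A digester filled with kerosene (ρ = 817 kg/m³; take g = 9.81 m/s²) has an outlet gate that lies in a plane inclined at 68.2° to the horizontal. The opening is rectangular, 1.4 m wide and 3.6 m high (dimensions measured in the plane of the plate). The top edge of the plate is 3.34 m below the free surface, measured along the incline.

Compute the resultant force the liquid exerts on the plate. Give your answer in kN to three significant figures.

F ≈ 193 kN

γ = ρg = 817 × 9.81 / 1000 = 8.01477 kN/m³.
Let θ = 68.2° be the plate's angle to the horizontal; measure y along the incline from where the plane meets the free surface. Vertical depth h = y·sinθ with sinθ = 0.928486.
The centroid lies 3.6/2 = 1.8 m below the top edge, so y_c = 3.34 + 1.8 = 5.14 m and h_c = 5.14 × 0.928486 = 4.77242 m.
A = 1.4 × 3.6 = 5.04 m².
Resultant F = γ·h_c·A = 8.01477 × 4.77242 × 5.04 = 192.779 kN.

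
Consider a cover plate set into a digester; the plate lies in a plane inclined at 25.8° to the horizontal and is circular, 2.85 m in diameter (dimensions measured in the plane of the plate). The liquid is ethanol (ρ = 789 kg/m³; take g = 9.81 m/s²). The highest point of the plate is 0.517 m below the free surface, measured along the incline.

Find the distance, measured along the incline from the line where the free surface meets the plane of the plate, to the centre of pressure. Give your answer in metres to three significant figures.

y_p = 2.20 m

γ = ρg = 789 × 9.81 / 1000 = 7.74009 kN/m³.
Let θ = 25.8° be the plate's angle to the horizontal; measure y along the incline from where the plane meets the free surface. Vertical depth h = y·sinθ with sinθ = 0.435231.
The centroid is at the centre, 1.425 m below the top of the plate, so y_c = 0.517 + 1.425 = 1.942 m and h_c = 1.942 × 0.435231 = 0.845219 m.
A = π(1.425)² = 6.3794 m².
Resultant F = γ·h_c·A = 7.74009 × 0.845219 × 6.3794 = 41.7345 kN.
I_c = πr⁴/4 = π × 1.425⁴/4 = 3.23854 m⁴.
Centre of pressure: y_p = y_c + I_c/(y_c·A) = 1.942 + 3.23854/(1.942 × 6.3794) = 1.942 + 0.261409 = 2.20341 m along the plane.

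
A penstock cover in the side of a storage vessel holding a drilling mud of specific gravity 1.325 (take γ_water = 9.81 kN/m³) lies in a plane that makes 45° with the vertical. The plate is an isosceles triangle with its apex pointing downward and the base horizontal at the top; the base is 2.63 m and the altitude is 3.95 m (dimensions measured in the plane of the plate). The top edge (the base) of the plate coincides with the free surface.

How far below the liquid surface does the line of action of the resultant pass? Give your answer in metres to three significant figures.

γ = 1.325 × 9.81 = 12.99825 kN/m³.
The plate makes 45° with the vertical, i.e. θ = 90° − 45° = 45° to the horizontal. Measuring y along the incline from the free-surface line, vertical depth h = y·sinθ with sinθ = 0.707107.
With the apex down, the centroid sits h/3 = 3.95/3 = 1.31667 m below the base (the top edge), so y_c = 1.31667 m and h_c = 1.31667 × 0.707107 = 0.931027 m.
A = ½ × 2.63 × 3.95 = 5.19425 m².
Resultant F = γ·h_c·A = 12.99825 × 0.931027 × 5.19425 = 62.8594 kN.
I_c = b·h³/36 = 2.63 × 3.95³/36 = 4.5024 m⁴.
Centre of pressure: y_p = y_c + I_c/(y_c·A) = 1.31667 + 4.5024/(1.31667 × 5.19425) = 1.31667 + 0.658331 = 1.975 m along the plane.
Vertically, h_p = y_p·sinθ = 1.975 × 0.707107 = 1.39654 m.

h_p = 1.40 m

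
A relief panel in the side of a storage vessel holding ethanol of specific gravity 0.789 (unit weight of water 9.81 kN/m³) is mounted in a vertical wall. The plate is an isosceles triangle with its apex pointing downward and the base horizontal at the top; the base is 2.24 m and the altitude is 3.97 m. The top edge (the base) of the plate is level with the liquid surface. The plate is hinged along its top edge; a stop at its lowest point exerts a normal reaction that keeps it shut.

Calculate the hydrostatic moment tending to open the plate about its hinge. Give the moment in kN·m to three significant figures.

M ≈ 90.4 kN·m

γ = 0.789 × 9.81 = 7.74009 kN/m³.
With the apex down, the centroid sits h/3 = 3.97/3 = 1.32333 m below the base (the top edge), so the centroid depth is h_c = 1.32333 m.
A = ½ × 2.24 × 3.97 = 4.4464 m².
Resultant F = γ·h_c·A = 7.74009 × 1.32333 × 4.4464 = 45.5431 kN.
I_c = b·h³/36 = 2.24 × 3.97³/36 = 3.89329 m⁴.
Centre of pressure: y_p = y_c + I_c/(y_c·A) = 1.32333 + 3.89329/(1.32333 × 4.4464) = 1.32333 + 0.661668 = 1.985 m along the plane.
The resultant acts 1.32333 + 0.661668 = 1.985 m (along the plate) below the hinge at the top edge, so the moment about the hinge is M = F × 1.985 = 45.5431 × 1.985 = 90.4031 kN·m.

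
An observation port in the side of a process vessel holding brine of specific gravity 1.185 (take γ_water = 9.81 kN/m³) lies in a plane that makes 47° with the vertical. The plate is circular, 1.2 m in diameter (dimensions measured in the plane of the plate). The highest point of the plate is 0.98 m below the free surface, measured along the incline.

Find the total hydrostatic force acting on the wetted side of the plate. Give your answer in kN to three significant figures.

γ = 1.185 × 9.81 = 11.62485 kN/m³.
The plate makes 47° with the vertical, i.e. θ = 90° − 47° = 43° to the horizontal. Measuring y along the incline from the free-surface line, vertical depth h = y·sinθ with sinθ = 0.681998.
The centroid is at the centre, 0.6 m below the top of the plate, so y_c = 0.98 + 0.6 = 1.58 m and h_c = 1.58 × 0.681998 = 1.07756 m.
A = π(0.6)² = 1.13097 m².
Resultant F = γ·h_c·A = 11.62485 × 1.07756 × 1.13097 = 14.1671 kN.

F ≈ 14.2 kN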